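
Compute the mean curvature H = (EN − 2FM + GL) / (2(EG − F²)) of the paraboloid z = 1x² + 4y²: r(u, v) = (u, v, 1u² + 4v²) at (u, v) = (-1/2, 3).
H = 585*sqrt(2)/19652

With E = 4*u^2 + 1, F = 16*u*v, G = 64*v^2 + 1, L = 2/sqrt(4*u^2 + 64*v^2 + 1), M = 0, N = 8/sqrt(4*u^2 + 64*v^2 + 1), assemble
  H = (EN − 2FM + GL) / (2(EG − F²)) = (16*u^2 + 64*v^2 + 5)/(4*u^2 + 64*v^2 + 1)^(3/2).
At (u, v) = (-1/2, 3): H = 585*sqrt(2)/19652.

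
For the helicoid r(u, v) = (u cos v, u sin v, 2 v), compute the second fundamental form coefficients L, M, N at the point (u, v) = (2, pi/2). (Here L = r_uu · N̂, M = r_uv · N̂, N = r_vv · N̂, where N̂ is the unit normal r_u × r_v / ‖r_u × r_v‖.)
L = 0;  M = -sqrt(2)/2;  N = 0

Compute the unit normal N̂(u, v) = (2*sin(v)/sqrt(u^2 + 4), -2*cos(v)/sqrt(u^2 + 4), u/sqrt(u^2 + 4)), and the second partials r_uu, r_uv, r_vv. Take dot products:
  L(u, v) = r_uu · N̂ = 0,
  M(u, v) = r_uv · N̂ = -2/sqrt(u^2 + 4),
  N(u, v) = r_vv · N̂ = 0.
Evaluating at (u, v) = (2, pi/2):
  L = 0, M = -sqrt(2)/2, N = 0.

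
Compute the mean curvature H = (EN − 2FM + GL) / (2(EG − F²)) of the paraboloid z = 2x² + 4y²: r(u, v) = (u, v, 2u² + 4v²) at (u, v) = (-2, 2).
H = 86*sqrt(321)/11449

With E = 16*u^2 + 1, F = 32*u*v, G = 64*v^2 + 1, L = 4/sqrt(16*u^2 + 64*v^2 + 1), M = 0, N = 8/sqrt(16*u^2 + 64*v^2 + 1), assemble
  H = (EN − 2FM + GL) / (2(EG − F²)) = 2*(32*u^2 + 64*v^2 + 3)/(16*u^2 + 64*v^2 + 1)^(3/2).
At (u, v) = (-2, 2): H = 86*sqrt(321)/11449.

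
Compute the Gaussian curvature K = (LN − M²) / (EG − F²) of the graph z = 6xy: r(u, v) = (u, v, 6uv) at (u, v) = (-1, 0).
K = -36/1369

Coefficients of the first fundamental form: E = 36*v^2 + 1, F = 36*u*v, G = 36*u^2 + 1.
Coefficients of the second fundamental form: L = 0, M = 6/sqrt(36*u^2 + 36*v^2 + 1), N = 0.
Assemble K = (LN − M²)/(EG − F²) = -36/(1296*u^4 + 2592*u^2*v^2 + 72*u^2 + 1296*v^4 + 72*v^2 + 1). At (u, v) = (-1, 0): K = -36/1369.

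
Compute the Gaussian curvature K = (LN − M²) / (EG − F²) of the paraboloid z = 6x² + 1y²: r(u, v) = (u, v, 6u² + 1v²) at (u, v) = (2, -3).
K = 24/375769

Coefficients of the first fundamental form: E = 144*u^2 + 1, F = 24*u*v, G = 4*v^2 + 1.
Coefficients of the second fundamental form: L = 12/sqrt(144*u^2 + 4*v^2 + 1), M = 0, N = 2/sqrt(144*u^2 + 4*v^2 + 1).
Assemble K = (LN − M²)/(EG − F²) = 24/(20736*u^4 + 1152*u^2*v^2 + 288*u^2 + 16*v^4 + 8*v^2 + 1). At (u, v) = (2, -3): K = 24/375769.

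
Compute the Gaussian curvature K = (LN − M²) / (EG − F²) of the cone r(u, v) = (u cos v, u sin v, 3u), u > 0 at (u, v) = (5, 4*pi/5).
K = 0

Coefficients of the first fundamental form: E = 10, F = 0, G = u^2.
Coefficients of the second fundamental form: L = 0, M = 0, N = 3*sqrt(10)*u^2/(10*Abs(u)).
Assemble K = (LN − M²)/(EG − F²) = 0. At (u, v) = (5, 4*pi/5): K = 0.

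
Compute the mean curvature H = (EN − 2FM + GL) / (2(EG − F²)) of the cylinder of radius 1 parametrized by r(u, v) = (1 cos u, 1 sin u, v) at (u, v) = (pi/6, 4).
H = -1/2

With E = 1, F = 0, G = 1, L = -1, M = 0, N = 0, assemble
  H = (EN − 2FM + GL) / (2(EG − F²)) = -1/2.
At (u, v) = (pi/6, 4): H = -1/2.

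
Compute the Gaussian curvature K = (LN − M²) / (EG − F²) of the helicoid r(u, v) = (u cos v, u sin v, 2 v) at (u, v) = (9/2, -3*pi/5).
K = -64/9409

Coefficients of the first fundamental form: E = 1, F = 0, G = u^2 + 4.
Coefficients of the second fundamental form: L = 0, M = -2/sqrt(u^2 + 4), N = 0.
Assemble K = (LN − M²)/(EG − F²) = -4/(u^2 + 4)^2. At (u, v) = (9/2, -3*pi/5): K = -64/9409.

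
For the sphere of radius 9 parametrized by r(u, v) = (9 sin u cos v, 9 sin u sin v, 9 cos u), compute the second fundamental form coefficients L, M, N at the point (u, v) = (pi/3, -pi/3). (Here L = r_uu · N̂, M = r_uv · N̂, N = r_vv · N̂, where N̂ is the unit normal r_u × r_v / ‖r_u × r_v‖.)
L = -9;  M = 0;  N = -27/4

Compute the unit normal N̂(u, v) = (sin(u)^2*cos(v)/Abs(sin(u)), sin(u)^2*sin(v)/Abs(sin(u)), sin(2*u)/(2*Abs(sin(u)))), and the second partials r_uu, r_uv, r_vv. Take dot products:
  L(u, v) = r_uu · N̂ = -9*sin(u)/Abs(sin(u)),
  M(u, v) = r_uv · N̂ = 0,
  N(u, v) = r_vv · N̂ = -9*sin(u)^3/Abs(sin(u)).
Evaluating at (u, v) = (pi/3, -pi/3):
  L = -9, M = 0, N = -27/4.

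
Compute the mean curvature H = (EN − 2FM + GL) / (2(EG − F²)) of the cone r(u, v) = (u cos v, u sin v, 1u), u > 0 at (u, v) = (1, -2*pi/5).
H = sqrt(2)/4

With E = 2, F = 0, G = u^2, L = 0, M = 0, N = sqrt(2)*u^2/(2*Abs(u)), assemble
  H = (EN − 2FM + GL) / (2(EG − F²)) = sqrt(2)/(4*Abs(u)).
At (u, v) = (1, -2*pi/5): H = sqrt(2)/4.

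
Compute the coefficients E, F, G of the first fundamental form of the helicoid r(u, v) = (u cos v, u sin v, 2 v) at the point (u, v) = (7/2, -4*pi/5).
E = 1;  F = 0;  G = 65/4

Partials: r_u = (cos(v), sin(v), 0), r_v = (-u*sin(v), u*cos(v), 2). As functions of (u, v):
  E = r_u · r_u = 1,
  F = r_u · r_v = 0,
  G = r_v · r_v = u^2 + 4.
Evaluating at (u, v) = (7/2, -4*pi/5): E = 1, F = 0, G = 65/4.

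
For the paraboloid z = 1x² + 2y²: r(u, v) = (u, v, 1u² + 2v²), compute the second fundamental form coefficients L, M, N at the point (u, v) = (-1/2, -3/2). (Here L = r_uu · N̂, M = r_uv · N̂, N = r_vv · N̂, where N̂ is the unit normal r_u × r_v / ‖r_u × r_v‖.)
L = sqrt(38)/19;  M = 0;  N = 2*sqrt(38)/19

Compute the unit normal N̂(u, v) = (-2*u/sqrt(4*u^2 + 16*v^2 + 1), -4*v/sqrt(4*u^2 + 16*v^2 + 1), 1/sqrt(4*u^2 + 16*v^2 + 1)), and the second partials r_uu, r_uv, r_vv. Take dot products:
  L(u, v) = r_uu · N̂ = 2/sqrt(4*u^2 + 16*v^2 + 1),
  M(u, v) = r_uv · N̂ = 0,
  N(u, v) = r_vv · N̂ = 4/sqrt(4*u^2 + 16*v^2 + 1).
Evaluating at (u, v) = (-1/2, -3/2):
  L = sqrt(38)/19, M = 0, N = 2*sqrt(38)/19.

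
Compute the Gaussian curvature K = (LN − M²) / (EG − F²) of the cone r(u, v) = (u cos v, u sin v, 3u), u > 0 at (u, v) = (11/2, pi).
K = 0

Coefficients of the first fundamental form: E = 10, F = 0, G = u^2.
Coefficients of the second fundamental form: L = 0, M = 0, N = 3*sqrt(10)*u^2/(10*Abs(u)).
Assemble K = (LN − M²)/(EG − F²) = 0. At (u, v) = (11/2, pi): K = 0.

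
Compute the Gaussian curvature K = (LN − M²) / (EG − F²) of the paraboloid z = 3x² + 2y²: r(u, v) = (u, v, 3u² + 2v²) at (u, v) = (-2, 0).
K = 24/21025

Coefficients of the first fundamental form: E = 36*u^2 + 1, F = 24*u*v, G = 16*v^2 + 1.
Coefficients of the second fundamental form: L = 6/sqrt(36*u^2 + 16*v^2 + 1), M = 0, N = 4/sqrt(36*u^2 + 16*v^2 + 1).
Assemble K = (LN − M²)/(EG − F²) = 24/(1296*u^4 + 1152*u^2*v^2 + 72*u^2 + 256*v^4 + 32*v^2 + 1). At (u, v) = (-2, 0): K = 24/21025.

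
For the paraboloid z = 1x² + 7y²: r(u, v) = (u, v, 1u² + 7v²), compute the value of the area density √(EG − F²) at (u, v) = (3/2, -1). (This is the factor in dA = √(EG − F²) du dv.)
√(EG − F²)|_{(3/2, -1)} = sqrt(206)

E = 4*u^2 + 1, F = 28*u*v, G = 196*v^2 + 1, so EG − F² = 4*u^2 + 196*v^2 + 1. Taking the positive square root: √(EG − F²) = sqrt(4*u^2 + 196*v^2 + 1). At (u, v) = (3/2, -1): sqrt(206).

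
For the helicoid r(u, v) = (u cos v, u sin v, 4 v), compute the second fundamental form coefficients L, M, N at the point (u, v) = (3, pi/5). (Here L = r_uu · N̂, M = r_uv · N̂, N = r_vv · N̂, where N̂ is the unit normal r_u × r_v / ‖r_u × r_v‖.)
L = 0;  M = -4/5;  N = 0

Compute the unit normal N̂(u, v) = (4*sin(v)/sqrt(u^2 + 16), -4*cos(v)/sqrt(u^2 + 16), u/sqrt(u^2 + 16)), and the second partials r_uu, r_uv, r_vv. Take dot products:
  L(u, v) = r_uu · N̂ = 0,
  M(u, v) = r_uv · N̂ = -4/sqrt(u^2 + 16),
  N(u, v) = r_vv · N̂ = 0.
Evaluating at (u, v) = (3, pi/5):
  L = 0, M = -4/5, N = 0.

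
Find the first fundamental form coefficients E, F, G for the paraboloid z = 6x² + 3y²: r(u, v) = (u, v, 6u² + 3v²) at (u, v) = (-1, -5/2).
E = 145;  F = 180;  G = 226

Partials: r_u = (1, 0, 12*u), r_v = (0, 1, 6*v). As functions of (u, v):
  E = r_u · r_u = 144*u^2 + 1,
  F = r_u · r_v = 72*u*v,
  G = r_v · r_v = 36*v^2 + 1.
Evaluating at (u, v) = (-1, -5/2): E = 145, F = 180, G = 226.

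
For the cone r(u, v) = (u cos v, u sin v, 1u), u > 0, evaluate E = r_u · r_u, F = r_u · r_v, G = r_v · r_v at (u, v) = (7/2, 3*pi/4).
E = 2;  F = 0;  G = 49/4

Partials: r_u = (cos(v), sin(v), 1), r_v = (-u*sin(v), u*cos(v), 0). As functions of (u, v):
  E = r_u · r_u = 2,
  F = r_u · r_v = 0,
  G = r_v · r_v = u^2.
Evaluating at (u, v) = (7/2, 3*pi/4): E = 2, F = 0, G = 49/4.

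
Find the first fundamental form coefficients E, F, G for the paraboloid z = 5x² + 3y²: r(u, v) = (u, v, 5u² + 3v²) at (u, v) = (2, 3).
E = 401;  F = 360;  G = 325

Partials: r_u = (1, 0, 10*u), r_v = (0, 1, 6*v). As functions of (u, v):
  E = r_u · r_u = 100*u^2 + 1,
  F = r_u · r_v = 60*u*v,
  G = r_v · r_v = 36*v^2 + 1.
Evaluating at (u, v) = (2, 3): E = 401, F = 360, G = 325.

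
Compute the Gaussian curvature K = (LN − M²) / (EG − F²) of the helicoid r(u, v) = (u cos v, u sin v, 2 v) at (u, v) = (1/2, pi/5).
K = -64/289

Coefficients of the first fundamental form: E = 1, F = 0, G = u^2 + 4.
Coefficients of the second fundamental form: L = 0, M = -2/sqrt(u^2 + 4), N = 0.
Assemble K = (LN − M²)/(EG − F²) = -4/(u^2 + 4)^2. At (u, v) = (1/2, pi/5): K = -64/289.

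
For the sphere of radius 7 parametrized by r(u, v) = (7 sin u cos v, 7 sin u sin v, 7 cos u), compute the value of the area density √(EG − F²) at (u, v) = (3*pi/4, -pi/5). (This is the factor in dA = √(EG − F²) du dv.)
√(EG − F²)|_{(3*pi/4, -pi/5)} = 49*sqrt(2)/2

E = 49, F = 0, G = 49*sin(u)^2, so EG − F² = 2401*sin(u)^2. Taking the positive square root: √(EG − F²) = 49*Abs(sin(u)). At (u, v) = (3*pi/4, -pi/5): 49*sqrt(2)/2.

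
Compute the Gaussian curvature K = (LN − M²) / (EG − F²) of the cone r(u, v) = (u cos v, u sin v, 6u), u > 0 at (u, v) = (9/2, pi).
K = 0

Coefficients of the first fundamental form: E = 37, F = 0, G = u^2.
Coefficients of the second fundamental form: L = 0, M = 0, N = 6*sqrt(37)*u^2/(37*Abs(u)).
Assemble K = (LN − M²)/(EG − F²) = 0. At (u, v) = (9/2, pi): K = 0.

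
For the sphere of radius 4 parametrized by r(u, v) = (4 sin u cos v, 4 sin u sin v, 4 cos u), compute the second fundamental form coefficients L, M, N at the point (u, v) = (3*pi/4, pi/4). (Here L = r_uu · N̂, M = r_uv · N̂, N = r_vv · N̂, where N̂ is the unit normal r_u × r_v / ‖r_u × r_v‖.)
L = -4;  M = 0;  N = -2

Compute the unit normal N̂(u, v) = (sin(u)^2*cos(v)/Abs(sin(u)), sin(u)^2*sin(v)/Abs(sin(u)), sin(2*u)/(2*Abs(sin(u)))), and the second partials r_uu, r_uv, r_vv. Take dot products:
  L(u, v) = r_uu · N̂ = -4*sin(u)/Abs(sin(u)),
  M(u, v) = r_uv · N̂ = 0,
  N(u, v) = r_vv · N̂ = -4*sin(u)^3/Abs(sin(u)).
Evaluating at (u, v) = (3*pi/4, pi/4):
  L = -4, M = 0, N = -2.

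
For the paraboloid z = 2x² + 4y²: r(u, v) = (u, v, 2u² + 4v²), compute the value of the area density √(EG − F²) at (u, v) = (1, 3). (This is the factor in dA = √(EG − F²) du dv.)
√(EG − F²)|_{(1, 3)} = sqrt(593)

E = 16*u^2 + 1, F = 32*u*v, G = 64*v^2 + 1, so EG − F² = 16*u^2 + 64*v^2 + 1. Taking the positive square root: √(EG − F²) = sqrt(16*u^2 + 64*v^2 + 1). At (u, v) = (1, 3): sqrt(593).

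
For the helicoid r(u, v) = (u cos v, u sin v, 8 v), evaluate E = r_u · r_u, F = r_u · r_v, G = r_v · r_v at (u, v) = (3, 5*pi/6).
E = 1;  F = 0;  G = 73

Partials: r_u = (cos(v), sin(v), 0), r_v = (-u*sin(v), u*cos(v), 8). As functions of (u, v):
  E = r_u · r_u = 1,
  F = r_u · r_v = 0,
  G = r_v · r_v = u^2 + 64.
Evaluating at (u, v) = (3, 5*pi/6): E = 1, F = 0, G = 73.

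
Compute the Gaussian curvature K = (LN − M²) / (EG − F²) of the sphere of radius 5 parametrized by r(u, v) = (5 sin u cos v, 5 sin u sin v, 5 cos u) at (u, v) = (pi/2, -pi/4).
K = 1/25

Coefficients of the first fundamental form: E = 25, F = 0, G = 25*sin(u)^2.
Coefficients of the second fundamental form: L = -5*sin(u)/Abs(sin(u)), M = 0, N = -5*sin(u)^3/Abs(sin(u)).
Assemble K = (LN − M²)/(EG − F²) = 1/25. At (u, v) = (pi/2, -pi/4): K = 1/25.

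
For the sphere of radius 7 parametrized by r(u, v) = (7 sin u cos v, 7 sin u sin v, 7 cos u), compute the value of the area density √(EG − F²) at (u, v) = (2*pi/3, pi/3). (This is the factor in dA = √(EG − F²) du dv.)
√(EG − F²)|_{(2*pi/3, pi/3)} = 49*sqrt(3)/2

E = 49, F = 0, G = 49*sin(u)^2, so EG − F² = 2401*sin(u)^2. Taking the positive square root: √(EG − F²) = 49*Abs(sin(u)). At (u, v) = (2*pi/3, pi/3): 49*sqrt(3)/2.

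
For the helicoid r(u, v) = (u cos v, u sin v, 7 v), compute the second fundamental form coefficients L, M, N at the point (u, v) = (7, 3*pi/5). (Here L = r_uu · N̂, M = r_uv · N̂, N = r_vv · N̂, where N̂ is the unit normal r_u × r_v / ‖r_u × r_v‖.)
L = 0;  M = -sqrt(2)/2;  N = 0

Compute the unit normal N̂(u, v) = (7*sin(v)/sqrt(u^2 + 49), -7*cos(v)/sqrt(u^2 + 49), u/sqrt(u^2 + 49)), and the second partials r_uu, r_uv, r_vv. Take dot products:
  L(u, v) = r_uu · N̂ = 0,
  M(u, v) = r_uv · N̂ = -7/sqrt(u^2 + 49),
  N(u, v) = r_vv · N̂ = 0.
Evaluating at (u, v) = (7, 3*pi/5):
  L = 0, M = -sqrt(2)/2, N = 0.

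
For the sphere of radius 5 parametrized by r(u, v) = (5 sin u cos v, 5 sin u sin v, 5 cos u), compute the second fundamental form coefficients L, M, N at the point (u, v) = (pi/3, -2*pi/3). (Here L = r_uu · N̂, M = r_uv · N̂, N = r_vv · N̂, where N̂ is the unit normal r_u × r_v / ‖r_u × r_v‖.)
L = -5;  M = 0;  N = -15/4

Compute the unit normal N̂(u, v) = (sin(u)^2*cos(v)/Abs(sin(u)), sin(u)^2*sin(v)/Abs(sin(u)), sin(2*u)/(2*Abs(sin(u)))), and the second partials r_uu, r_uv, r_vv. Take dot products:
  L(u, v) = r_uu · N̂ = -5*sin(u)/Abs(sin(u)),
  M(u, v) = r_uv · N̂ = 0,
  N(u, v) = r_vv · N̂ = -5*sin(u)^3/Abs(sin(u)).
Evaluating at (u, v) = (pi/3, -2*pi/3):
  L = -5, M = 0, N = -15/4.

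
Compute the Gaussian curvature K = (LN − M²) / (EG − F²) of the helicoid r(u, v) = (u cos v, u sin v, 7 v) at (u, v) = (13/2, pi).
K = -784/133225

Coefficients of the first fundamental form: E = 1, F = 0, G = u^2 + 49.
Coefficients of the second fundamental form: L = 0, M = -7/sqrt(u^2 + 49), N = 0.
Assemble K = (LN − M²)/(EG − F²) = -49/(u^2 + 49)^2. At (u, v) = (13/2, pi): K = -784/133225.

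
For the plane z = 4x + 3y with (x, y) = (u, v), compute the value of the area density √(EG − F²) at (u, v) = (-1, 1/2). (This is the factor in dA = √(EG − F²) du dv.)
√(EG − F²)|_{(-1, 1/2)} = sqrt(26)

E = 17, F = 12, G = 10, so EG − F² = 26. Taking the positive square root: √(EG − F²) = sqrt(26). At (u, v) = (-1, 1/2): sqrt(26).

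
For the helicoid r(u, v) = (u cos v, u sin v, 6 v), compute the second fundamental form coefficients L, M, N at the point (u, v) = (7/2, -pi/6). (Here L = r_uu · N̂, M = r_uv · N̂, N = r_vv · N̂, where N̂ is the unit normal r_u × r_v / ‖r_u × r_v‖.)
L = 0;  M = -12*sqrt(193)/193;  N = 0

Compute the unit normal N̂(u, v) = (6*sin(v)/sqrt(u^2 + 36), -6*cos(v)/sqrt(u^2 + 36), u/sqrt(u^2 + 36)), and the second partials r_uu, r_uv, r_vv. Take dot products:
  L(u, v) = r_uu · N̂ = 0,
  M(u, v) = r_uv · N̂ = -6/sqrt(u^2 + 36),
  N(u, v) = r_vv · N̂ = 0.
Evaluating at (u, v) = (7/2, -pi/6):
  L = 0, M = -12*sqrt(193)/193, N = 0.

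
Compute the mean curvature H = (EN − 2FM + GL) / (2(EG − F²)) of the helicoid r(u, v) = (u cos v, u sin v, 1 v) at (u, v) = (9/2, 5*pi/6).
H = 0

With E = 1, F = 0, G = u^2 + 1, L = 0, M = -1/sqrt(u^2 + 1), N = 0, assemble
  H = (EN − 2FM + GL) / (2(EG − F²)) = 0.
At (u, v) = (9/2, 5*pi/6): H = 0.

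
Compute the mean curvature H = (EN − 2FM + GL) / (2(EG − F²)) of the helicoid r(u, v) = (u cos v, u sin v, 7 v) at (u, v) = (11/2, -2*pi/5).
H = 0

With E = 1, F = 0, G = u^2 + 49, L = 0, M = -7/sqrt(u^2 + 49), N = 0, assemble
  H = (EN − 2FM + GL) / (2(EG − F²)) = 0.
At (u, v) = (11/2, -2*pi/5): H = 0.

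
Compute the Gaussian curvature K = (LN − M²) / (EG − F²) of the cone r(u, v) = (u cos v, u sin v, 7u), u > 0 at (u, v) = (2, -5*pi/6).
K = 0

Coefficients of the first fundamental form: E = 50, F = 0, G = u^2.
Coefficients of the second fundamental form: L = 0, M = 0, N = 7*sqrt(2)*u^2/(10*Abs(u)).
Assemble K = (LN − M²)/(EG − F²) = 0. At (u, v) = (2, -5*pi/6): K = 0.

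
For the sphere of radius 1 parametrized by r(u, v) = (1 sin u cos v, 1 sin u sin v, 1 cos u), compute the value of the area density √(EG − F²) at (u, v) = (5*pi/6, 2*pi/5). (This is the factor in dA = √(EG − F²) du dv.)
√(EG − F²)|_{(5*pi/6, 2*pi/5)} = 1/2

E = 1, F = 0, G = sin(u)^2, so EG − F² = sin(u)^2. Taking the positive square root: √(EG − F²) = Abs(sin(u)). At (u, v) = (5*pi/6, 2*pi/5): 1/2.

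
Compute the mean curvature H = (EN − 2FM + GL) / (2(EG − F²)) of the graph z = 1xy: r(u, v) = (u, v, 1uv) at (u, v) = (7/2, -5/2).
H = 35*sqrt(78)/3042

With E = v^2 + 1, F = u*v, G = u^2 + 1, L = 0, M = 1/sqrt(u^2 + v^2 + 1), N = 0, assemble
  H = (EN − 2FM + GL) / (2(EG − F²)) = -u*v/(u^2 + v^2 + 1)^(3/2).
At (u, v) = (7/2, -5/2): H = 35*sqrt(78)/3042.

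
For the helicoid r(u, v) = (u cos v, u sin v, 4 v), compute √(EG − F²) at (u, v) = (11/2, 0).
√(EG − F²)|_{(11/2, 0)} = sqrt(185)/2

E = 1, F = 0, G = u^2 + 16; EG − F² = u^2 + 16; √(EG − F²) = sqrt(u^2 + 16). At the given point: sqrt(185)/2.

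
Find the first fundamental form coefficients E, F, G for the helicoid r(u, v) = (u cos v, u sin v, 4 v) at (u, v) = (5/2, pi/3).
E = 1;  F = 0;  G = 89/4

Partials: r_u = (cos(v), sin(v), 0), r_v = (-u*sin(v), u*cos(v), 4). As functions of (u, v):
  E = r_u · r_u = 1,
  F = r_u · r_v = 0,
  G = r_v · r_v = u^2 + 16.
Evaluating at (u, v) = (5/2, pi/3): E = 1, F = 0, G = 89/4.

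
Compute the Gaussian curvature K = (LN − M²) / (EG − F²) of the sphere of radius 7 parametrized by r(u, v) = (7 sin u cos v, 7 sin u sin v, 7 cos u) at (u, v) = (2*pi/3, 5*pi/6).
K = 1/49

Coefficients of the first fundamental form: E = 49, F = 0, G = 49*sin(u)^2.
Coefficients of the second fundamental form: L = -7*sin(u)/Abs(sin(u)), M = 0, N = -7*sin(u)^3/Abs(sin(u)).
Assemble K = (LN − M²)/(EG − F²) = 1/49. At (u, v) = (2*pi/3, 5*pi/6): K = 1/49.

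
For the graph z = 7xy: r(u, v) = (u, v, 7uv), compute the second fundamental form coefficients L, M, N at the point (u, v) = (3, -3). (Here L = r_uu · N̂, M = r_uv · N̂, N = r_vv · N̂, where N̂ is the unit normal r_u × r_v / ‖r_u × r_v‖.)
L = 0;  M = 7*sqrt(883)/883;  N = 0

Compute the unit normal N̂(u, v) = (-7*v/sqrt(49*u^2 + 49*v^2 + 1), -7*u/sqrt(49*u^2 + 49*v^2 + 1), 1/sqrt(49*u^2 + 49*v^2 + 1)), and the second partials r_uu, r_uv, r_vv. Take dot products:
  L(u, v) = r_uu · N̂ = 0,
  M(u, v) = r_uv · N̂ = 7/sqrt(49*u^2 + 49*v^2 + 1),
  N(u, v) = r_vv · N̂ = 0.
Evaluating at (u, v) = (3, -3):
  L = 0, M = 7*sqrt(883)/883, N = 0.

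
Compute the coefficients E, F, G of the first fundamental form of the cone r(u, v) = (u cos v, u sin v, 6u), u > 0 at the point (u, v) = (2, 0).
E = 37;  F = 0;  G = 4

Partials: r_u = (cos(v), sin(v), 6), r_v = (-u*sin(v), u*cos(v), 0). As functions of (u, v):
  E = r_u · r_u = 37,
  F = r_u · r_v = 0,
  G = r_v · r_v = u^2.
Evaluating at (u, v) = (2, 0): E = 37, F = 0, G = 4.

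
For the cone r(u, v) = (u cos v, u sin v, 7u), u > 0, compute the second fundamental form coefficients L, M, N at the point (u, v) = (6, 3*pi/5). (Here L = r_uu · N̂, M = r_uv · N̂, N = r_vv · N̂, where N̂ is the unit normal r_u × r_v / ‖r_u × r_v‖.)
L = 0;  M = 0;  N = 21*sqrt(2)/5

Compute the unit normal N̂(u, v) = (-7*sqrt(2)*u*cos(v)/(10*Abs(u)), -7*sqrt(2)*u*sin(v)/(10*Abs(u)), sqrt(2)*u/(10*Abs(u))), and the second partials r_uu, r_uv, r_vv. Take dot products:
  L(u, v) = r_uu · N̂ = 0,
  M(u, v) = r_uv · N̂ = 0,
  N(u, v) = r_vv · N̂ = 7*sqrt(2)*u^2/(10*Abs(u)).
Evaluating at (u, v) = (6, 3*pi/5):
  L = 0, M = 0, N = 21*sqrt(2)/5.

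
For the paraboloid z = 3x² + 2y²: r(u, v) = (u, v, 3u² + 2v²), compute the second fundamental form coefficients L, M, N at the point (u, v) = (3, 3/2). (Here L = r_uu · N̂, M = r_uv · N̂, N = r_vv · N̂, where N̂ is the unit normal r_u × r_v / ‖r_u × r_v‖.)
L = 6/19;  M = 0;  N = 4/19

Compute the unit normal N̂(u, v) = (-6*u/sqrt(36*u^2 + 16*v^2 + 1), -4*v/sqrt(36*u^2 + 16*v^2 + 1), 1/sqrt(36*u^2 + 16*v^2 + 1)), and the second partials r_uu, r_uv, r_vv. Take dot products:
  L(u, v) = r_uu · N̂ = 6/sqrt(36*u^2 + 16*v^2 + 1),
  M(u, v) = r_uv · N̂ = 0,
  N(u, v) = r_vv · N̂ = 4/sqrt(36*u^2 + 16*v^2 + 1).
Evaluating at (u, v) = (3, 3/2):
  L = 6/19, M = 0, N = 4/19.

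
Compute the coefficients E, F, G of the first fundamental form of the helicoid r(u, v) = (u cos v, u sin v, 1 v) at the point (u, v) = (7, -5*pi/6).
E = 1;  F = 0;  G = 50

Partials: r_u = (cos(v), sin(v), 0), r_v = (-u*sin(v), u*cos(v), 1). As functions of (u, v):
  E = r_u · r_u = 1,
  F = r_u · r_v = 0,
  G = r_v · r_v = u^2 + 1.
Evaluating at (u, v) = (7, -5*pi/6): E = 1, F = 0, G = 50.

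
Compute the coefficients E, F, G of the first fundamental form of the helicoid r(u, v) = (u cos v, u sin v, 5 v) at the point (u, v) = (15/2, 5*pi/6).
E = 1;  F = 0;  G = 325/4

Partials: r_u = (cos(v), sin(v), 0), r_v = (-u*sin(v), u*cos(v), 5). As functions of (u, v):
  E = r_u · r_u = 1,
  F = r_u · r_v = 0,
  G = r_v · r_v = u^2 + 25.
Evaluating at (u, v) = (15/2, 5*pi/6): E = 1, F = 0, G = 325/4.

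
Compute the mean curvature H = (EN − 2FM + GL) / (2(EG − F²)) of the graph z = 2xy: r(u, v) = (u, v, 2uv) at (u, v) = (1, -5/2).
H = sqrt(30)/45

With E = 4*v^2 + 1, F = 4*u*v, G = 4*u^2 + 1, L = 0, M = 2/sqrt(4*u^2 + 4*v^2 + 1), N = 0, assemble
  H = (EN − 2FM + GL) / (2(EG − F²)) = -8*u*v/(4*u^2 + 4*v^2 + 1)^(3/2).
At (u, v) = (1, -5/2): H = sqrt(30)/45.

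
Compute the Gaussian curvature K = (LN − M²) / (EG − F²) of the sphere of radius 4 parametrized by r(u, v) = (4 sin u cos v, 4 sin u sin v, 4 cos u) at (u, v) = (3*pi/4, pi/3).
K = 1/16

Coefficients of the first fundamental form: E = 16, F = 0, G = 16*sin(u)^2.
Coefficients of the second fundamental form: L = -4*sin(u)/Abs(sin(u)), M = 0, N = -4*sin(u)^3/Abs(sin(u)).
Assemble K = (LN − M²)/(EG − F²) = 1/16. At (u, v) = (3*pi/4, pi/3): K = 1/16.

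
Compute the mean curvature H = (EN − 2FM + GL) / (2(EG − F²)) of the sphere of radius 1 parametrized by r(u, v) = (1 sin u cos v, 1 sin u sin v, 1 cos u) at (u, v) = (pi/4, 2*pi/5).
H = -1

With E = 1, F = 0, G = sin(u)^2, L = -sin(u)/Abs(sin(u)), M = 0, N = -sin(u)^3/Abs(sin(u)), assemble
  H = (EN − 2FM + GL) / (2(EG − F²)) = -sin(u)/Abs(sin(u)).
At (u, v) = (pi/4, 2*pi/5): H = -1.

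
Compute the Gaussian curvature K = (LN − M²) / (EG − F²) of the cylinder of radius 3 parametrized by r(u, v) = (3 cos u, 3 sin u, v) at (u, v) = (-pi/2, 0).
K = 0

Coefficients of the first fundamental form: E = 9, F = 0, G = 1.
Coefficients of the second fundamental form: L = -3, M = 0, N = 0.
Assemble K = (LN − M²)/(EG − F²) = 0. At (u, v) = (-pi/2, 0): K = 0.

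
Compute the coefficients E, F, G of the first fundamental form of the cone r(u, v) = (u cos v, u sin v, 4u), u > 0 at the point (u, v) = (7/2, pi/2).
E = 17;  F = 0;  G = 49/4

Partials: r_u = (cos(v), sin(v), 4), r_v = (-u*sin(v), u*cos(v), 0). As functions of (u, v):
  E = r_u · r_u = 17,
  F = r_u · r_v = 0,
  G = r_v · r_v = u^2.
Evaluating at (u, v) = (7/2, pi/2): E = 17, F = 0, G = 49/4.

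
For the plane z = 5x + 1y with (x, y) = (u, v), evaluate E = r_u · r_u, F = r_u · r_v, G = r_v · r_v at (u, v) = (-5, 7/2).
E = 26;  F = 5;  G = 2

Partials: r_u = (1, 0, 5), r_v = (0, 1, 1). As functions of (u, v):
  E = r_u · r_u = 26,
  F = r_u · r_v = 5,
  G = r_v · r_v = 2.
Evaluating at (u, v) = (-5, 7/2): E = 26, F = 5, G = 2.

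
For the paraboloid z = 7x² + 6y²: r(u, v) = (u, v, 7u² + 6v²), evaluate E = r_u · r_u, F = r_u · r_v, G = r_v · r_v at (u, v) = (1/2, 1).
E = 50;  F = 84;  G = 145

Partials: r_u = (1, 0, 14*u), r_v = (0, 1, 12*v). As functions of (u, v):
  E = r_u · r_u = 196*u^2 + 1,
  F = r_u · r_v = 168*u*v,
  G = r_v · r_v = 144*v^2 + 1.
Evaluating at (u, v) = (1/2, 1): E = 50, F = 84, G = 145.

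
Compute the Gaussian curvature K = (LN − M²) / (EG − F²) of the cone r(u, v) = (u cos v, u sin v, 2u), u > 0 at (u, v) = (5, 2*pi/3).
K = 0

Coefficients of the first fundamental form: E = 5, F = 0, G = u^2.
Coefficients of the second fundamental form: L = 0, M = 0, N = 2*sqrt(5)*u^2/(5*Abs(u)).
Assemble K = (LN − M²)/(EG − F²) = 0. At (u, v) = (5, 2*pi/3): K = 0.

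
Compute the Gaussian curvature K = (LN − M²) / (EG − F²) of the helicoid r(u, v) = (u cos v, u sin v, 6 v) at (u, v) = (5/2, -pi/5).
K = -576/28561

Coefficients of the first fundamental form: E = 1, F = 0, G = u^2 + 36.
Coefficients of the second fundamental form: L = 0, M = -6/sqrt(u^2 + 36), N = 0.
Assemble K = (LN − M²)/(EG − F²) = -36/(u^2 + 36)^2. At (u, v) = (5/2, -pi/5): K = -576/28561.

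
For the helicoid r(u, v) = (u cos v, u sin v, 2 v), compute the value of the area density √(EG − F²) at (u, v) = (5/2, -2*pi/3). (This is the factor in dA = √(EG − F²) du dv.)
√(EG − F²)|_{(5/2, -2*pi/3)} = sqrt(41)/2

E = 1, F = 0, G = u^2 + 4, so EG − F² = u^2 + 4. Taking the positive square root: √(EG − F²) = sqrt(u^2 + 4). At (u, v) = (5/2, -2*pi/3): sqrt(41)/2.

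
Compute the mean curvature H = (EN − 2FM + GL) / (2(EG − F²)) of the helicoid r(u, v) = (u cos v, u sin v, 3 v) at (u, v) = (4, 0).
H = 0

With E = 1, F = 0, G = u^2 + 9, L = 0, M = -3/sqrt(u^2 + 9), N = 0, assemble
  H = (EN − 2FM + GL) / (2(EG − F²)) = 0.
At (u, v) = (4, 0): H = 0.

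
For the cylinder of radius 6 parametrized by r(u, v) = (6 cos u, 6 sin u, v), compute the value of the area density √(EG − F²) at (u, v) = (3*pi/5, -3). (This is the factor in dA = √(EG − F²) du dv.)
√(EG − F²)|_{(3*pi/5, -3)} = 6

E = 36, F = 0, G = 1, so EG − F² = 36. Taking the positive square root: √(EG − F²) = 6. At (u, v) = (3*pi/5, -3): 6.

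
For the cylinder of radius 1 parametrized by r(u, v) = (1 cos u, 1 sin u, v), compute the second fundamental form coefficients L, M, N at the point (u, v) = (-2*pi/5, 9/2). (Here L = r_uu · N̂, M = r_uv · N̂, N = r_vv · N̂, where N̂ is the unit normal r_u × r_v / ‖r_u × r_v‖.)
L = -1;  M = 0;  N = 0

Compute the unit normal N̂(u, v) = (cos(u), sin(u), 0), and the second partials r_uu, r_uv, r_vv. Take dot products:
  L(u, v) = r_uu · N̂ = -1,
  M(u, v) = r_uv · N̂ = 0,
  N(u, v) = r_vv · N̂ = 0.
Evaluating at (u, v) = (-2*pi/5, 9/2):
  L = -1, M = 0, N = 0.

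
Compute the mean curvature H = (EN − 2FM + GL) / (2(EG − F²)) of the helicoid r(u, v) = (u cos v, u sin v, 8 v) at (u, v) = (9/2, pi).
H = 0

With E = 1, F = 0, G = u^2 + 64, L = 0, M = -8/sqrt(u^2 + 64), N = 0, assemble
  H = (EN − 2FM + GL) / (2(EG − F²)) = 0.
At (u, v) = (9/2, pi): H = 0.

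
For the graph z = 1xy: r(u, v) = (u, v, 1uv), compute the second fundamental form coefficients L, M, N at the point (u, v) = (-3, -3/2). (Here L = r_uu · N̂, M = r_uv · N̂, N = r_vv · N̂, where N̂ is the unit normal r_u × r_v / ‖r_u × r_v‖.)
L = 0;  M = 2/7;  N = 0

Compute the unit normal N̂(u, v) = (-v/sqrt(u^2 + v^2 + 1), -u/sqrt(u^2 + v^2 + 1), 1/sqrt(u^2 + v^2 + 1)), and the second partials r_uu, r_uv, r_vv. Take dot products:
  L(u, v) = r_uu · N̂ = 0,
  M(u, v) = r_uv · N̂ = 1/sqrt(u^2 + v^2 + 1),
  N(u, v) = r_vv · N̂ = 0.
Evaluating at (u, v) = (-3, -3/2):
  L = 0, M = 2/7, N = 0.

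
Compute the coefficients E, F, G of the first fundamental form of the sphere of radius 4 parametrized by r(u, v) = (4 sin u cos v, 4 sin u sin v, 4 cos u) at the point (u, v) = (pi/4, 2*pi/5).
E = 16;  F = 0;  G = 8

Partials: r_u = (4*cos(u)*cos(v), 4*sin(v)*cos(u), -4*sin(u)), r_v = (-4*sin(u)*sin(v), 4*sin(u)*cos(v), 0). As functions of (u, v):
  E = r_u · r_u = 16,
  F = r_u · r_v = 0,
  G = r_v · r_v = 16*sin(u)^2.
Evaluating at (u, v) = (pi/4, 2*pi/5): E = 16, F = 0, G = 8.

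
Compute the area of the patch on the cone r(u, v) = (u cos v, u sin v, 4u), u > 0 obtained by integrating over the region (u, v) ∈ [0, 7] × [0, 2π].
Area = 49*sqrt(17)*pi

Area = ∫∫ √(EG − F²) du dv with √(EG − F²) = sqrt(17)*Abs(u). Integrating over [0, 7] × [0, 2π] gives 49*sqrt(17)*pi.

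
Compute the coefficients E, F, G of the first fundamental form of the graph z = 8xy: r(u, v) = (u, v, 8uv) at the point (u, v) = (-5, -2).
E = 257;  F = 640;  G = 1601

Partials: r_u = (1, 0, 8*v), r_v = (0, 1, 8*u). As functions of (u, v):
  E = r_u · r_u = 64*v^2 + 1,
  F = r_u · r_v = 64*u*v,
  G = r_v · r_v = 64*u^2 + 1.
Evaluating at (u, v) = (-5, -2): E = 257, F = 640, G = 1601.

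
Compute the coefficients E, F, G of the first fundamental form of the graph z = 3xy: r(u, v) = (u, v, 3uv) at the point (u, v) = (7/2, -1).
E = 10;  F = -63/2;  G = 445/4

Partials: r_u = (1, 0, 3*v), r_v = (0, 1, 3*u). As functions of (u, v):
  E = r_u · r_u = 9*v^2 + 1,
  F = r_u · r_v = 9*u*v,
  G = r_v · r_v = 9*u^2 + 1.
Evaluating at (u, v) = (7/2, -1): E = 10, F = -63/2, G = 445/4.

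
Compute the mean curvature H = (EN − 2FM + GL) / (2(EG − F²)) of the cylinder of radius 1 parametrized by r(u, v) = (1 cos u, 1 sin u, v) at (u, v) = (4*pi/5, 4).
H = -1/2

With E = 1, F = 0, G = 1, L = -1, M = 0, N = 0, assemble
  H = (EN − 2FM + GL) / (2(EG − F²)) = -1/2.
At (u, v) = (4*pi/5, 4): H = -1/2.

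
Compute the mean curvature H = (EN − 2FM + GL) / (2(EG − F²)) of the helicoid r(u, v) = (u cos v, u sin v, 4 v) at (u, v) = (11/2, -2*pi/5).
H = 0

With E = 1, F = 0, G = u^2 + 16, L = 0, M = -4/sqrt(u^2 + 16), N = 0, assemble
  H = (EN − 2FM + GL) / (2(EG − F²)) = 0.
At (u, v) = (11/2, -2*pi/5): H = 0.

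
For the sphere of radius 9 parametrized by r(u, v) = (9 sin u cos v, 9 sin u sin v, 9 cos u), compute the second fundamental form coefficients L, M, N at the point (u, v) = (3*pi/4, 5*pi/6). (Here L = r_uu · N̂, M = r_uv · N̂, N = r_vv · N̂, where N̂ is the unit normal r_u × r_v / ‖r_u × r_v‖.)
L = -9;  M = 0;  N = -9/2

Compute the unit normal N̂(u, v) = (sin(u)^2*cos(v)/Abs(sin(u)), sin(u)^2*sin(v)/Abs(sin(u)), sin(2*u)/(2*Abs(sin(u)))), and the second partials r_uu, r_uv, r_vv. Take dot products:
  L(u, v) = r_uu · N̂ = -9*sin(u)/Abs(sin(u)),
  M(u, v) = r_uv · N̂ = 0,
  N(u, v) = r_vv · N̂ = -9*sin(u)^3/Abs(sin(u)).
Evaluating at (u, v) = (3*pi/4, 5*pi/6):
  L = -9, M = 0, N = -9/2.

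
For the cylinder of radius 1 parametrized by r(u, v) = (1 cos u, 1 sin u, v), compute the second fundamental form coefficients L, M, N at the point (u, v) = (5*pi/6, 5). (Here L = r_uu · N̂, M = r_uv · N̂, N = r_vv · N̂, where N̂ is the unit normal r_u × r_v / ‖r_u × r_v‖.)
L = -1;  M = 0;  N = 0

Compute the unit normal N̂(u, v) = (cos(u), sin(u), 0), and the second partials r_uu, r_uv, r_vv. Take dot products:
  L(u, v) = r_uu · N̂ = -1,
  M(u, v) = r_uv · N̂ = 0,
  N(u, v) = r_vv · N̂ = 0.
Evaluating at (u, v) = (5*pi/6, 5):
  L = -1, M = 0, N = 0.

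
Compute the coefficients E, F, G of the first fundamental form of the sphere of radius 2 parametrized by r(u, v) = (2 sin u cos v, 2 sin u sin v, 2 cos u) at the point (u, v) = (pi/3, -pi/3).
E = 4;  F = 0;  G = 3

Partials: r_u = (2*cos(u)*cos(v), 2*sin(v)*cos(u), -2*sin(u)), r_v = (-2*sin(u)*sin(v), 2*sin(u)*cos(v), 0). As functions of (u, v):
  E = r_u · r_u = 4,
  F = r_u · r_v = 0,
  G = r_v · r_v = 4*sin(u)^2.
Evaluating at (u, v) = (pi/3, -pi/3): E = 4, F = 0, G = 3.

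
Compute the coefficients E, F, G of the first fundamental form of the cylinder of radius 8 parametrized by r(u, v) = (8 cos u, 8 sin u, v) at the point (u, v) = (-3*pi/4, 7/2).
E = 64;  F = 0;  G = 1

Partials: r_u = (-8*sin(u), 8*cos(u), 0), r_v = (0, 0, 1). As functions of (u, v):
  E = r_u · r_u = 64,
  F = r_u · r_v = 0,
  G = r_v · r_v = 1.
Evaluating at (u, v) = (-3*pi/4, 7/2): E = 64, F = 0, G = 1.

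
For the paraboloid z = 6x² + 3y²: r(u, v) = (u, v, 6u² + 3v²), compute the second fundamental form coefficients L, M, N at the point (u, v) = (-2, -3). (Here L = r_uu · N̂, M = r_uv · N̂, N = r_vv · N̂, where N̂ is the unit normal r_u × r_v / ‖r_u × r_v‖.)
L = 12*sqrt(901)/901;  M = 0;  N = 6*sqrt(901)/901

Compute the unit normal N̂(u, v) = (-12*u/sqrt(144*u^2 + 36*v^2 + 1), -6*v/sqrt(144*u^2 + 36*v^2 + 1), 1/sqrt(144*u^2 + 36*v^2 + 1)), and the second partials r_uu, r_uv, r_vv. Take dot products:
  L(u, v) = r_uu · N̂ = 12/sqrt(144*u^2 + 36*v^2 + 1),
  M(u, v) = r_uv · N̂ = 0,
  N(u, v) = r_vv · N̂ = 6/sqrt(144*u^2 + 36*v^2 + 1).
Evaluating at (u, v) = (-2, -3):
  L = 12*sqrt(901)/901, M = 0, N = 6*sqrt(901)/901.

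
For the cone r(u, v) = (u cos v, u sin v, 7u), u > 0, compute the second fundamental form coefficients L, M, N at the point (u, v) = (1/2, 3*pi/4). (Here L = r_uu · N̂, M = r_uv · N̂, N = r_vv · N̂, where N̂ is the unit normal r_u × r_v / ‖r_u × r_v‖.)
L = 0;  M = 0;  N = 7*sqrt(2)/20

Compute the unit normal N̂(u, v) = (-7*sqrt(2)*u*cos(v)/(10*Abs(u)), -7*sqrt(2)*u*sin(v)/(10*Abs(u)), sqrt(2)*u/(10*Abs(u))), and the second partials r_uu, r_uv, r_vv. Take dot products:
  L(u, v) = r_uu · N̂ = 0,
  M(u, v) = r_uv · N̂ = 0,
  N(u, v) = r_vv · N̂ = 7*sqrt(2)*u^2/(10*Abs(u)).
Evaluating at (u, v) = (1/2, 3*pi/4):
  L = 0, M = 0, N = 7*sqrt(2)/20.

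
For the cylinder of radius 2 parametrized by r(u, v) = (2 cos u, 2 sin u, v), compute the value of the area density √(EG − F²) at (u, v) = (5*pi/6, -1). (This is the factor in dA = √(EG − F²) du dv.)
√(EG − F²)|_{(5*pi/6, -1)} = 2

E = 4, F = 0, G = 1, so EG − F² = 4. Taking the positive square root: √(EG − F²) = 2. At (u, v) = (5*pi/6, -1): 2.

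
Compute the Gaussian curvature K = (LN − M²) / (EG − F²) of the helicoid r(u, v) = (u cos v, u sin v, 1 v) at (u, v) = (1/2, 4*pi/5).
K = -16/25

Coefficients of the first fundamental form: E = 1, F = 0, G = u^2 + 1.
Coefficients of the second fundamental form: L = 0, M = -1/sqrt(u^2 + 1), N = 0.
Assemble K = (LN − M²)/(EG − F²) = -1/(u^2 + 1)^2. At (u, v) = (1/2, 4*pi/5): K = -16/25.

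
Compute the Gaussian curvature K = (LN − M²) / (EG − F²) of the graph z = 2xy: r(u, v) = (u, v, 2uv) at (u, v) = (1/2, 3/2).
K = -4/121

Coefficients of the first fundamental form: E = 4*v^2 + 1, F = 4*u*v, G = 4*u^2 + 1.
Coefficients of the second fundamental form: L = 0, M = 2/sqrt(4*u^2 + 4*v^2 + 1), N = 0.
Assemble K = (LN − M²)/(EG − F²) = -4/(16*u^4 + 32*u^2*v^2 + 8*u^2 + 16*v^4 + 8*v^2 + 1). At (u, v) = (1/2, 3/2): K = -4/121.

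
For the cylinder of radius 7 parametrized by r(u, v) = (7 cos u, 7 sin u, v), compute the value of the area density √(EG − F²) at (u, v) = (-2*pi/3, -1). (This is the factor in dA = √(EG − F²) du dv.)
√(EG − F²)|_{(-2*pi/3, -1)} = 7

E = 49, F = 0, G = 1, so EG − F² = 49. Taking the positive square root: √(EG − F²) = 7. At (u, v) = (-2*pi/3, -1): 7.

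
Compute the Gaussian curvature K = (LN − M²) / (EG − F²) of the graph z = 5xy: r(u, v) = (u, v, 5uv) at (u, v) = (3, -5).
K = -25/724201

Coefficients of the first fundamental form: E = 25*v^2 + 1, F = 25*u*v, G = 25*u^2 + 1.
Coefficients of the second fundamental form: L = 0, M = 5/sqrt(25*u^2 + 25*v^2 + 1), N = 0.
Assemble K = (LN − M²)/(EG − F²) = -25/(625*u^4 + 1250*u^2*v^2 + 50*u^2 + 625*v^4 + 50*v^2 + 1). At (u, v) = (3, -5): K = -25/724201.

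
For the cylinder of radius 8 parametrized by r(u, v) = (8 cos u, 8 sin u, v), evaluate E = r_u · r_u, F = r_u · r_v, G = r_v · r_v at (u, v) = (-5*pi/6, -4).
E = 64;  F = 0;  G = 1

Partials: r_u = (-8*sin(u), 8*cos(u), 0), r_v = (0, 0, 1). As functions of (u, v):
  E = r_u · r_u = 64,
  F = r_u · r_v = 0,
  G = r_v · r_v = 1.
Evaluating at (u, v) = (-5*pi/6, -4): E = 64, F = 0, G = 1.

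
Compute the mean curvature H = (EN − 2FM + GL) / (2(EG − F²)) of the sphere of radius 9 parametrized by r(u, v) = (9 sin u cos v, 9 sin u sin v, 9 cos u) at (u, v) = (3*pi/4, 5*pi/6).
H = -1/9

With E = 81, F = 0, G = 81*sin(u)^2, L = -9*sin(u)/Abs(sin(u)), M = 0, N = -9*sin(u)^3/Abs(sin(u)), assemble
  H = (EN − 2FM + GL) / (2(EG − F²)) = -sin(u)/(9*Abs(sin(u))).
At (u, v) = (3*pi/4, 5*pi/6): H = -1/9.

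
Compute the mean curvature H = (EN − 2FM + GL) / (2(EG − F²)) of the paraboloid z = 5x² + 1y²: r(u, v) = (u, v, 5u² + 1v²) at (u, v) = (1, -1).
H = 2*sqrt(105)/175

With E = 100*u^2 + 1, F = 20*u*v, G = 4*v^2 + 1, L = 10/sqrt(100*u^2 + 4*v^2 + 1), M = 0, N = 2/sqrt(100*u^2 + 4*v^2 + 1), assemble
  H = (EN − 2FM + GL) / (2(EG − F²)) = 2*(50*u^2 + 10*v^2 + 3)/(100*u^2 + 4*v^2 + 1)^(3/2).
At (u, v) = (1, -1): H = 2*sqrt(105)/175.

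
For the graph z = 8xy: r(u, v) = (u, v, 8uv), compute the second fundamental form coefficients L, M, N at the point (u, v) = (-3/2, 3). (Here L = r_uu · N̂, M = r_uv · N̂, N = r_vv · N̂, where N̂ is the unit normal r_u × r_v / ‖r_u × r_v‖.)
L = 0;  M = 8*sqrt(721)/721;  N = 0

Compute the unit normal N̂(u, v) = (-8*v/sqrt(64*u^2 + 64*v^2 + 1), -8*u/sqrt(64*u^2 + 64*v^2 + 1), 1/sqrt(64*u^2 + 64*v^2 + 1)), and the second partials r_uu, r_uv, r_vv. Take dot products:
  L(u, v) = r_uu · N̂ = 0,
  M(u, v) = r_uv · N̂ = 8/sqrt(64*u^2 + 64*v^2 + 1),
  N(u, v) = r_vv · N̂ = 0.
Evaluating at (u, v) = (-3/2, 3):
  L = 0, M = 8*sqrt(721)/721, N = 0.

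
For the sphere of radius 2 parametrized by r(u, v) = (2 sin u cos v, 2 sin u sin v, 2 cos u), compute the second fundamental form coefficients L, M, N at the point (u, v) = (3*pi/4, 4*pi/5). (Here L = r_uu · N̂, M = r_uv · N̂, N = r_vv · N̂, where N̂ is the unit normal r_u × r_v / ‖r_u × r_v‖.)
L = -2;  M = 0;  N = -1

Compute the unit normal N̂(u, v) = (sin(u)^2*cos(v)/Abs(sin(u)), sin(u)^2*sin(v)/Abs(sin(u)), sin(2*u)/(2*Abs(sin(u)))), and the second partials r_uu, r_uv, r_vv. Take dot products:
  L(u, v) = r_uu · N̂ = -2*sin(u)/Abs(sin(u)),
  M(u, v) = r_uv · N̂ = 0,
  N(u, v) = r_vv · N̂ = -2*sin(u)^3/Abs(sin(u)).
Evaluating at (u, v) = (3*pi/4, 4*pi/5):
  L = -2, M = 0, N = -1.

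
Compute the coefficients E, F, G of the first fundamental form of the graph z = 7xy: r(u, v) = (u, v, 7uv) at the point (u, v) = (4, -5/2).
E = 1229/4;  F = -490;  G = 785

Partials: r_u = (1, 0, 7*v), r_v = (0, 1, 7*u). As functions of (u, v):
  E = r_u · r_u = 49*v^2 + 1,
  F = r_u · r_v = 49*u*v,
  G = r_v · r_v = 49*u^2 + 1.
Evaluating at (u, v) = (4, -5/2): E = 1229/4, F = -490, G = 785.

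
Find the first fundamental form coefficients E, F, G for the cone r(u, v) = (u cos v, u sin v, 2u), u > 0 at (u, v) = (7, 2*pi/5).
E = 5;  F = 0;  G = 49

Partials: r_u = (cos(v), sin(v), 2), r_v = (-u*sin(v), u*cos(v), 0). As functions of (u, v):
  E = r_u · r_u = 5,
  F = r_u · r_v = 0,
  G = r_v · r_v = u^2.
Evaluating at (u, v) = (7, 2*pi/5): E = 5, F = 0, G = 49.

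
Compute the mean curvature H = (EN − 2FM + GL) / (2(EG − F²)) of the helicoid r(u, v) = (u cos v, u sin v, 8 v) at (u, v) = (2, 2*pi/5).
H = 0

With E = 1, F = 0, G = u^2 + 64, L = 0, M = -8/sqrt(u^2 + 64), N = 0, assemble
  H = (EN − 2FM + GL) / (2(EG − F²)) = 0.
At (u, v) = (2, 2*pi/5): H = 0.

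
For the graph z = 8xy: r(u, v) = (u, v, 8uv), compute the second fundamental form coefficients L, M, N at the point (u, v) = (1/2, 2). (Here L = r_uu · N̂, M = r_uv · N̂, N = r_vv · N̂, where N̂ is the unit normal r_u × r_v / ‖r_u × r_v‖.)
L = 0;  M = 8*sqrt(273)/273;  N = 0

Compute the unit normal N̂(u, v) = (-8*v/sqrt(64*u^2 + 64*v^2 + 1), -8*u/sqrt(64*u^2 + 64*v^2 + 1), 1/sqrt(64*u^2 + 64*v^2 + 1)), and the second partials r_uu, r_uv, r_vv. Take dot products:
  L(u, v) = r_uu · N̂ = 0,
  M(u, v) = r_uv · N̂ = 8/sqrt(64*u^2 + 64*v^2 + 1),
  N(u, v) = r_vv · N̂ = 0.
Evaluating at (u, v) = (1/2, 2):
  L = 0, M = 8*sqrt(273)/273, N = 0.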